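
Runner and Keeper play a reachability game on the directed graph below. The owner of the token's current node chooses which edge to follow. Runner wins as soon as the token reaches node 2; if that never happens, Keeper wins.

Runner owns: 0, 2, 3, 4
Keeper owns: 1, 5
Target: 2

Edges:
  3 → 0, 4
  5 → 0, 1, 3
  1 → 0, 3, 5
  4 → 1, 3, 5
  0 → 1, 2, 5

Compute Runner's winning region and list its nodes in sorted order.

0, 2, 3, 4

A0 = {2}
A1: add {0} — 0 (Runner) has 0→2.
A2: add {3} — 3 (Runner) has 3→0.
A3: add {4} — 4 (Runner) has 4→3.
A4 = A3; e.g. 1 (Keeper) can still go to 5. Fixed point.
Runner's winning region = {0, 2, 3, 4}.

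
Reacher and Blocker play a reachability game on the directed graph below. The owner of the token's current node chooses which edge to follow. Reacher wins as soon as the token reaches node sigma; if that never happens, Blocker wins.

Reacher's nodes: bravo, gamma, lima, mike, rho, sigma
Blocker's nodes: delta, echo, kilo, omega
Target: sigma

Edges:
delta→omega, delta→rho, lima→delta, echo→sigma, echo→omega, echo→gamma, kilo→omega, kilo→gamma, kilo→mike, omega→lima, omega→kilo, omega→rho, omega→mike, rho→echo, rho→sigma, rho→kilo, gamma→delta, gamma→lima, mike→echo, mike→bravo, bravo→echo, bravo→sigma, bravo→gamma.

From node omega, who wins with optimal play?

A0 = {sigma}
A1: add {bravo, rho} — rho (Reacher) has rho→sigma; bravo (Reacher) has bravo→sigma.
A2: add {mike} — mike (Reacher) has mike→bravo.
A3 = A2; e.g. delta (Blocker) can still go to omega. Fixed point.
omega never enters the attractor, so Blocker can avoid the target forever.

Blocker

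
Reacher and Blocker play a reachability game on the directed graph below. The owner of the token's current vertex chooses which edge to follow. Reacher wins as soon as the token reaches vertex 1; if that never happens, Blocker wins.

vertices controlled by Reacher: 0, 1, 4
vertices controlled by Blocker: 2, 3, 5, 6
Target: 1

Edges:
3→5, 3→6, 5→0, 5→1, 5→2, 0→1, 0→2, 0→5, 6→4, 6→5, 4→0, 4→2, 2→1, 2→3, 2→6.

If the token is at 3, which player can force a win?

A0 = {1}
A1: add {0} — 0 (Reacher) has 0→1.
A2: add {4} — 4 (Reacher) has 4→0.
A3 = A2; e.g. 2 (Blocker) can still go to 3. Fixed point.
3 never enters the attractor, so Blocker can avoid the target forever.

Blocker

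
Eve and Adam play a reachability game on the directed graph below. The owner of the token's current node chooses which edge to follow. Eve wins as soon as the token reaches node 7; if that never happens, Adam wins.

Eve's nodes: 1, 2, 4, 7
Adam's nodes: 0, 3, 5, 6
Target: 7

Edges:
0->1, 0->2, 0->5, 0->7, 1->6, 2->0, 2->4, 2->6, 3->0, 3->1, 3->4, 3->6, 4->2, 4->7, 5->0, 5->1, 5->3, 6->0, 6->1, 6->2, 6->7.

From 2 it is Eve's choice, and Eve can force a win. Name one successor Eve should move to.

A0 = {7}
A1: add {4} — 4 (Eve) has 4→7.
A2: add {2} — 2 (Eve) has 2→4.
A3 = A2; e.g. 0 (Adam) can still go to 1. Fixed point.
From 2, successor 4 is in the attractor (rank 1); the other successors 0, 6 are not.

4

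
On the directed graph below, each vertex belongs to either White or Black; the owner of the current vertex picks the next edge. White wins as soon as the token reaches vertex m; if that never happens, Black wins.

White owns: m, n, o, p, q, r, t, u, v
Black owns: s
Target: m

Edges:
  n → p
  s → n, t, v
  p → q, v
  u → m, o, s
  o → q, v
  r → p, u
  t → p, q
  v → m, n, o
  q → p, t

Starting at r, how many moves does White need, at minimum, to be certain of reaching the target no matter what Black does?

A0 = {m}
A1: add {u, v} — u (White) has u→m; v (White) has v→m.
A2: add {o, p, r} — o (White) has o→v; p (White) has p→v; r (White) has r→u.
r enters the attractor at level 2, so White can force the target in 2 moves from there.

2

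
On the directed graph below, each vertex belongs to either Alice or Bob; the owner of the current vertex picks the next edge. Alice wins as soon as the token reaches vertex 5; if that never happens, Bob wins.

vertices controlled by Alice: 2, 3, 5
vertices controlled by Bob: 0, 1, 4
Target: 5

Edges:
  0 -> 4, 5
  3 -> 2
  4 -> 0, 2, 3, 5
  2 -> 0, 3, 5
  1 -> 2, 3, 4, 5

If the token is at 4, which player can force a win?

Bob

A0 = {5}
A1: add {2} — 2 (Alice) has 2→5.
A2: add {3} — 3 (Alice) has 3→2.
A3 = A2; e.g. 0 (Bob) can still go to 4. Fixed point.
4 never enters the attractor, so Bob can avoid the target forever.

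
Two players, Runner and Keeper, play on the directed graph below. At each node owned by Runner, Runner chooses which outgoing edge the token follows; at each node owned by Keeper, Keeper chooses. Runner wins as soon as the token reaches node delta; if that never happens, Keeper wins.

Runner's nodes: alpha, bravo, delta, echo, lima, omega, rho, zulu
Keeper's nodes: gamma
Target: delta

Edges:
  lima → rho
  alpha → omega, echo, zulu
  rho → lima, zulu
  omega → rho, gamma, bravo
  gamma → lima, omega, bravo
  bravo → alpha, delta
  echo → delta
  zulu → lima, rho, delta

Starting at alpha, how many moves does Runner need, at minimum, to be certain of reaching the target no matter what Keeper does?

2

A0 = {delta}
A1: add {bravo, echo, zulu} — bravo (Runner) has bravo→delta; echo (Runner) has echo→delta; zulu (Runner) has zulu→delta.
A2: add {alpha, omega, rho} — alpha (Runner) has alpha→echo; rho (Runner) has rho→zulu; omega (Runner) has omega→bravo.
alpha enters the attractor at level 2, so Runner can force the target in 2 moves from there.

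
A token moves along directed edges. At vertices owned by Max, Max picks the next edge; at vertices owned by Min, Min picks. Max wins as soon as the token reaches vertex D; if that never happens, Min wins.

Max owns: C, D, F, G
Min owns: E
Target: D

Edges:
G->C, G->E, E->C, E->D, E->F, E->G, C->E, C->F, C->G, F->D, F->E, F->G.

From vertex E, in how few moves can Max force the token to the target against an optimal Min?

A0 = {D}
A1: add {F} — F (Max) has F→D.
A2: add {C} — C (Max) has C→F.
A3: add {G} — G (Max) has G→C.
A4: add {E} — E (Min): all of {C, D, F, G} already in.
A4 = all vertices. Fixed point.
E enters the attractor at level 4, so Max can force the target in 4 moves from there.

4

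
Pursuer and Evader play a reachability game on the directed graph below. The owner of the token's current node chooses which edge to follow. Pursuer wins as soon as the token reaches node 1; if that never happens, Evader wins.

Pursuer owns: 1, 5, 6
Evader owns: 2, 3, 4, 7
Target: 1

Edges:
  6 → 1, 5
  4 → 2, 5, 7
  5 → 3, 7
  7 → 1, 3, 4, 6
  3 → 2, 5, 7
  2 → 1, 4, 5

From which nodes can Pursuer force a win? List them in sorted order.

1, 6

A0 = {1}
A1: add {6} — 6 (Pursuer) has 6→1.
A2 = A1; e.g. 2 (Evader) can still go to 4. Fixed point.
Pursuer's winning region = {1, 6}.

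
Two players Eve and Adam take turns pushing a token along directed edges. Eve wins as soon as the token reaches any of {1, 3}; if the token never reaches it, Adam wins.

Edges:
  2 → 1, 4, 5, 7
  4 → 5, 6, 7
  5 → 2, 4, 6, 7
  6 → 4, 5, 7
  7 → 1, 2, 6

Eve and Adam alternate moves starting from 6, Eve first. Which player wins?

Track states (vertex, player-to-move).
A0 = {(1,Eve), (1,Adam), (3,Eve), (3,Adam)}
A1: add {(2,Eve), (7,Eve)}.
A2 = A1; e.g. (2,Adam) stays out. (6,Eve) never enters ⇒ Adam avoids the target.

Adam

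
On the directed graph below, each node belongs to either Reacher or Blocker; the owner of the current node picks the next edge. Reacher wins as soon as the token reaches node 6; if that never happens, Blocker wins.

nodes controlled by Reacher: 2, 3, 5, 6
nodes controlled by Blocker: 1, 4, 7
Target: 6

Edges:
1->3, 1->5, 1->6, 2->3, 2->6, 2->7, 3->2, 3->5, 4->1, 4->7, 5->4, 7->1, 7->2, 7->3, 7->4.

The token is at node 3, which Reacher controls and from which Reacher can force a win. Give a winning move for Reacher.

2

A0 = {6}
A1: add {2} — 2 (Reacher) has 2→6.
A2: add {3} — 3 (Reacher) has 3→2.
A3 = A2; e.g. 1 (Blocker) can still go to 5. Fixed point.
From 3, successor 2 is in the attractor (rank 1); the other successor 5 is not.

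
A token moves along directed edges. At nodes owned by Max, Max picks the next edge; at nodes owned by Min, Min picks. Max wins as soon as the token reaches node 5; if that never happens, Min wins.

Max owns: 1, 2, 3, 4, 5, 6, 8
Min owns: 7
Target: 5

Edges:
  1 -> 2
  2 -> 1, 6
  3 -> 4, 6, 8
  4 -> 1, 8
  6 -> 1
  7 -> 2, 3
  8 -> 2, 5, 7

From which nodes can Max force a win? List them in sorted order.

A0 = {5}
A1: add {8} — 8 (Max) has 8→5.
A2: add {3, 4} — 3 (Max) has 3→8; 4 (Max) has 4→8.
A3 = A2; e.g. 1 (Max) has no edge into A2. Fixed point.
Max's winning region = {3, 4, 5, 8}.

3, 4, 5, 8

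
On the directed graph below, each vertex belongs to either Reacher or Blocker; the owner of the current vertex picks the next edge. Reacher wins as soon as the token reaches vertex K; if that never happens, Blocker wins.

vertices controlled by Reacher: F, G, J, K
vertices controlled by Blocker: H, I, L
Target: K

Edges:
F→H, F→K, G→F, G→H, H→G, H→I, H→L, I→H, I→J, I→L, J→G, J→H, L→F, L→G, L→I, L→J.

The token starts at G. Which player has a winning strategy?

A0 = {K}
A1: add {F} — F (Reacher) has F→K.
A2: add {G} — G (Reacher) has G→F.
G ∈ A2, so Reacher can force the target.

Reacher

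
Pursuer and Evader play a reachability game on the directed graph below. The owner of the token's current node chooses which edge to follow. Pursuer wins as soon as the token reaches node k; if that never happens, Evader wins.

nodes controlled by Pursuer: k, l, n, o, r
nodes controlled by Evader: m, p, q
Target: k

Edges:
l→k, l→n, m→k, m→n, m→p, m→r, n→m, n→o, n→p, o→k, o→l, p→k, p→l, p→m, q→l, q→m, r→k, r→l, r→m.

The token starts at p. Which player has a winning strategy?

A0 = {k}
A1: add {l, o, r} — l (Pursuer) has l→k; o (Pursuer) has o→k; r (Pursuer) has r→k.
A2: add {n} — n (Pursuer) has n→o.
A3 = A2; e.g. m (Evader) can still go to p. Fixed point.
p never enters the attractor, so Evader can avoid the target forever.

Evader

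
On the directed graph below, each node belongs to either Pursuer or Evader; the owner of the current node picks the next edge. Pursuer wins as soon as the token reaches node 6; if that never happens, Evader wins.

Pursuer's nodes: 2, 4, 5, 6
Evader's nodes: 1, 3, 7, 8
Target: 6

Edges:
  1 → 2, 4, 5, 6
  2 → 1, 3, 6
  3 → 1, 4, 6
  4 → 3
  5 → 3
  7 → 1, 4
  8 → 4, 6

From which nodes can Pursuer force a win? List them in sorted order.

2, 6

A0 = {6}
A1: add {2} — 2 (Pursuer) has 2→6.
A2 = A1; e.g. 1 (Evader) can still go to 4. Fixed point.
Pursuer's winning region = {2, 6}.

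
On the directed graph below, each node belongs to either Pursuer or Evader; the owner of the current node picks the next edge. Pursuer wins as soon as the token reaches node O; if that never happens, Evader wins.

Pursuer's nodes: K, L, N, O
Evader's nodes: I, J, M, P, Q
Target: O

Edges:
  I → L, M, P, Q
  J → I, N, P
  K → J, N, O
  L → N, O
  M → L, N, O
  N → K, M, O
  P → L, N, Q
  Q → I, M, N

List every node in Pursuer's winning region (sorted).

K, L, M, N, O

A0 = {O}
A1: add {K, L, N} — K (Pursuer) has K→O; L (Pursuer) has L→O; N (Pursuer) has N→O.
A2: add {M} — M (Evader): all of {L, N, O} already in.
A3 = A2; e.g. I (Evader) can still go to P. Fixed point.
Pursuer's winning region = {K, L, M, N, O}.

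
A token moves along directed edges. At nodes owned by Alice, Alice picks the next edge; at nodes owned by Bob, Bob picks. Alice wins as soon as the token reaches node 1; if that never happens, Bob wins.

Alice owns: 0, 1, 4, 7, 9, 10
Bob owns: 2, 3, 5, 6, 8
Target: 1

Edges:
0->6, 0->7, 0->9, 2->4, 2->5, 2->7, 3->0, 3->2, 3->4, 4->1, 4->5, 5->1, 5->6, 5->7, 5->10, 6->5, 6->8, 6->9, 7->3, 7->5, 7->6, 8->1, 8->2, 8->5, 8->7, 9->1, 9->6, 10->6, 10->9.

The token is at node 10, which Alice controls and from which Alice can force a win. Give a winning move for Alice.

9

A0 = {1}
A1: add {4, 9} — 4 (Alice) has 4→1; 9 (Alice) has 9→1.
A2: add {0, 10} — 0 (Alice) has 0→9; 10 (Alice) has 10→9.
A3 = A2; e.g. 2 (Bob) can still go to 5. Fixed point.
From 10, successor 9 is in the attractor (rank 1); the other successor 6 is not.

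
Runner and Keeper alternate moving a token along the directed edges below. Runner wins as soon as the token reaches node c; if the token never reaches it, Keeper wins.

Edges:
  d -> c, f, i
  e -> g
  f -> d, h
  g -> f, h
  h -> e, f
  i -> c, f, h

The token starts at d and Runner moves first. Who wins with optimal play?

Runner

Track states (vertex, player-to-move).
A0 = {(c,Runner), (c,Keeper)}
A1: add {(d,Runner), (i,Runner)}.
(d,Runner) ∈ A1 ⇒ Runner forces the target.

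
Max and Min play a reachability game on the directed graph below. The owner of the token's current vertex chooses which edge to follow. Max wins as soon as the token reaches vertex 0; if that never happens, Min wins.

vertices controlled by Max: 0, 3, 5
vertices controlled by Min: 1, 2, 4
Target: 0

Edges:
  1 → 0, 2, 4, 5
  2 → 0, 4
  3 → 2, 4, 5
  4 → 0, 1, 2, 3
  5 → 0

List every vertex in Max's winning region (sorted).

A0 = {0}
A1: add {5} — 5 (Max) has 5→0.
A2: add {3} — 3 (Max) has 3→5.
A3 = A2; e.g. 1 (Min) can still go to 2. Fixed point.
Max's winning region = {0, 3, 5}.

0, 3, 5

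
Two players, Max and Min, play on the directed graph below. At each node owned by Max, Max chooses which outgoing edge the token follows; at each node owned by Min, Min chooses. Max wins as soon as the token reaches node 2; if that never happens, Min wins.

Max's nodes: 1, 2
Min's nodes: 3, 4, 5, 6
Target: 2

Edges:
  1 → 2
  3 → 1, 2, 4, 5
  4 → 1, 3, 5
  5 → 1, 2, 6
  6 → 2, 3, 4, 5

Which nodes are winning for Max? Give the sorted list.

1, 2

A0 = {2}
A1: add {1} — 1 (Max) has 1→2.
A2 = A1; e.g. 3 (Min) can still go to 4. Fixed point.
Max's winning region = {1, 2}.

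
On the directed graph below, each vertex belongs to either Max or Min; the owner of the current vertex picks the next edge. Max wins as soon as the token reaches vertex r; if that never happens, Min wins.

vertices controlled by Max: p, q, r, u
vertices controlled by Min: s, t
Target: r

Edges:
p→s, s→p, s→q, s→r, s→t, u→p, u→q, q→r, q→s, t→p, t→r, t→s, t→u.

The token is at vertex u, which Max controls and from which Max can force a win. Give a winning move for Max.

q

A0 = {r}
A1: add {q} — q (Max) has q→r.
A2: add {u} — u (Max) has u→q.
A3 = A2; e.g. p (Max) has no edge into A2. Fixed point.
From u, successor q is in the attractor (rank 1); the other successor p is not.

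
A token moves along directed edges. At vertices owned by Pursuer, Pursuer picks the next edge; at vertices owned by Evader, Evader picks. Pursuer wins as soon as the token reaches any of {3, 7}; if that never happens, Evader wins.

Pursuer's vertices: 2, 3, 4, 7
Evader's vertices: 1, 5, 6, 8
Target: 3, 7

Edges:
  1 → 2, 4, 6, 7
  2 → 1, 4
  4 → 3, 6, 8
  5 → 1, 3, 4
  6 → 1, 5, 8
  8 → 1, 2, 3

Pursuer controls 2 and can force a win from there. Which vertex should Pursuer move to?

A0 = {3, 7}
A1: add {4} — 4 (Pursuer) has 4→3.
A2: add {2} — 2 (Pursuer) has 2→4.
A3 = A2; e.g. 1 (Evader) can still go to 6. Fixed point.
From 2, successor 4 is in the attractor (rank 1); the other successor 1 is not.

4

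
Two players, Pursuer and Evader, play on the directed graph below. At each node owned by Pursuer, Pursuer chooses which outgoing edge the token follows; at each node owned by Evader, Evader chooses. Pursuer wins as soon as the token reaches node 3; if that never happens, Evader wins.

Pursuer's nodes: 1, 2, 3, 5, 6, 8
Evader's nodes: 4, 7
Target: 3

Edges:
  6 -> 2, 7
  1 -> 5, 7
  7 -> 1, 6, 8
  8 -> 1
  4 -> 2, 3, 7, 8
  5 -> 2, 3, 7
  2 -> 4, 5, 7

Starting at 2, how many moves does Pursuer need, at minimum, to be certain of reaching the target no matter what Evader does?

2

A0 = {3}
A1: add {5} — 5 (Pursuer) has 5→3.
A2: add {1, 2} — 1 (Pursuer) has 1→5; 2 (Pursuer) has 2→5.
2 enters the attractor at level 2, so Pursuer can force the target in 2 moves from there.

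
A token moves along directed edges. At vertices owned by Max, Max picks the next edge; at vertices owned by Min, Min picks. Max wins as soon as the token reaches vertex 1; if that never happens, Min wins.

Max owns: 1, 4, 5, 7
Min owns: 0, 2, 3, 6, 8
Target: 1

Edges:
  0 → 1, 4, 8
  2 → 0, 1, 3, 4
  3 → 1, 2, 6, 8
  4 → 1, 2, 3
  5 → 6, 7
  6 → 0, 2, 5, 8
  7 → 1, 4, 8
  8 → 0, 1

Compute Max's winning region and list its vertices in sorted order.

A0 = {1}
A1: add {4, 7} — 4 (Max) has 4→1; 7 (Max) has 7→1.
A2: add {5} — 5 (Max) has 5→7.
A3 = A2; e.g. 0 (Min) can still go to 8. Fixed point.
Max's winning region = {1, 4, 5, 7}.

1, 4, 5, 7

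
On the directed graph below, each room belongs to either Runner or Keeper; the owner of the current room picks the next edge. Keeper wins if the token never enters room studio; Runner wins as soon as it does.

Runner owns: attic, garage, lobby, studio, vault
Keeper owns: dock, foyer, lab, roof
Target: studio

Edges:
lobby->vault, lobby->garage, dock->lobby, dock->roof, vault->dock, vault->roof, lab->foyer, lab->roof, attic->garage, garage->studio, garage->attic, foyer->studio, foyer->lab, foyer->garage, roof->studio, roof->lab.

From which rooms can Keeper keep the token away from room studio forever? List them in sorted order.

dock, foyer, lab, roof, vault

A0 = {studio}
A1: add {garage} — garage (Runner) has garage→studio.
A2: add {attic, lobby} — lobby (Runner) has lobby→garage; attic (Runner) has attic→garage.
A3 = A2; e.g. dock (Keeper) can still go to roof. Fixed point.
Runner's attractor = {attic, garage, lobby, studio}; Keeper avoids the target exactly from the complement.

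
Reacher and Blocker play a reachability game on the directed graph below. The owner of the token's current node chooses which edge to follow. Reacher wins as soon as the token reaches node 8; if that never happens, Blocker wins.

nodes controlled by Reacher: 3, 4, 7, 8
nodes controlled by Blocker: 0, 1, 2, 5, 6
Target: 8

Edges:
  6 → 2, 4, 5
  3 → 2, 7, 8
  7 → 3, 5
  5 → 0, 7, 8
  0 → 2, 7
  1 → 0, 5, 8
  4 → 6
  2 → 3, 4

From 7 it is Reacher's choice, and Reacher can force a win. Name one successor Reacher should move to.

3

A0 = {8}
A1: add {3} — 3 (Reacher) has 3→8.
A2: add {7} — 7 (Reacher) has 7→3.
A3 = A2; e.g. 0 (Blocker) can still go to 2. Fixed point.
From 7, successor 3 is in the attractor (rank 1); the other successor 5 is not.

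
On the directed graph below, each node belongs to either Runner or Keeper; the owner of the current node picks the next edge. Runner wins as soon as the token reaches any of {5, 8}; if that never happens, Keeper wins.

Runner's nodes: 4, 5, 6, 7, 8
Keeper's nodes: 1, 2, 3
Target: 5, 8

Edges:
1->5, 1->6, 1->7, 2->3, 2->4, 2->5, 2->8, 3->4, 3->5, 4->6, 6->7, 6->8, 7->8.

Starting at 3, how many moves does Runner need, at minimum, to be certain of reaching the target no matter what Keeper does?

3

A0 = {5, 8}
A1: add {6, 7} — 6 (Runner) has 6→8; 7 (Runner) has 7→8.
A2: add {1, 4} — 1 (Keeper): all of {5, 6, 7} already in; 4 (Runner) has 4→6.
A3: add {3} — 3 (Keeper): all of {4, 5} already in.
3 enters the attractor at level 3, so Runner can force the target in 3 moves from there.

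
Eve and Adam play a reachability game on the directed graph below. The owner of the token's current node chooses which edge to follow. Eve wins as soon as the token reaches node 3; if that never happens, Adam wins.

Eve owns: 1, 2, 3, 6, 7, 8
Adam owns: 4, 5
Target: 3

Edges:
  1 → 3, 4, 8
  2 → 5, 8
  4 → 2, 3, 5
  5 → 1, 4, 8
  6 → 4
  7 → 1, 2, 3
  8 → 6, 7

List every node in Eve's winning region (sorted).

A0 = {3}
A1: add {1, 7} — 1 (Eve) has 1→3; 7 (Eve) has 7→3.
A2: add {8} — 8 (Eve) has 8→7.
A3: add {2} — 2 (Eve) has 2→8.
A4 = A3; e.g. 4 (Adam) can still go to 5. Fixed point.
Eve's winning region = {1, 2, 3, 7, 8}.

1, 2, 3, 7, 8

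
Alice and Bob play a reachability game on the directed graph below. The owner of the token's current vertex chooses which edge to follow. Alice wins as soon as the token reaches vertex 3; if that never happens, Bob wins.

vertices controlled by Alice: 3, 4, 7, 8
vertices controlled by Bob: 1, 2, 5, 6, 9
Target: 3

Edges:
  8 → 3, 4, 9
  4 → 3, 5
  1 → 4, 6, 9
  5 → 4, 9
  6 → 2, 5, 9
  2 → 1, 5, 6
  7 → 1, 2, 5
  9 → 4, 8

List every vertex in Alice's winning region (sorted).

A0 = {3}
A1: add {4, 8} — 4 (Alice) has 4→3; 8 (Alice) has 8→3.
A2: add {9} — 9 (Bob): all of {4, 8} already in.
A3: add {5} — 5 (Bob): all of {4, 9} already in.
A4: add {7} — 7 (Alice) has 7→5.
A5 = A4; e.g. 1 (Bob) can still go to 6. Fixed point.
Alice's winning region = {3, 4, 5, 7, 8, 9}.

3, 4, 5, 7, 8, 9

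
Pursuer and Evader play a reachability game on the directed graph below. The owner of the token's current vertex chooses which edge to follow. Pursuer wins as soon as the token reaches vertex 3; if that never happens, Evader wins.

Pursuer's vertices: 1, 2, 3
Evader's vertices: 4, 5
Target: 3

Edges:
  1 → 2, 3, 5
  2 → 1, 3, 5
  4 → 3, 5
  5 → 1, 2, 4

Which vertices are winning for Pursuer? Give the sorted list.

A0 = {3}
A1: add {1, 2} — 1 (Pursuer) has 1→3; 2 (Pursuer) has 2→3.
A2 = A1; e.g. 4 (Evader) can still go to 5. Fixed point.
Pursuer's winning region = {1, 2, 3}.

1, 2, 3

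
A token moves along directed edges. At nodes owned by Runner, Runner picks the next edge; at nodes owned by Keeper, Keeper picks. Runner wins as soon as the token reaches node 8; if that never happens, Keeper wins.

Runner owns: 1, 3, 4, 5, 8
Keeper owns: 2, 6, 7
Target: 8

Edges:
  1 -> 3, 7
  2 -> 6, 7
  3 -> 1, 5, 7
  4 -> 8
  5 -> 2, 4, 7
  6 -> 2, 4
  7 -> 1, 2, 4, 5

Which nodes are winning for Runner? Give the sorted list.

A0 = {8}
A1: add {4} — 4 (Runner) has 4→8.
A2: add {5} — 5 (Runner) has 5→4.
A3: add {3} — 3 (Runner) has 3→5.
A4: add {1} — 1 (Runner) has 1→3.
A5 = A4; e.g. 2 (Keeper) can still go to 6. Fixed point.
Runner's winning region = {1, 3, 4, 5, 8}.

1, 3, 4, 5, 8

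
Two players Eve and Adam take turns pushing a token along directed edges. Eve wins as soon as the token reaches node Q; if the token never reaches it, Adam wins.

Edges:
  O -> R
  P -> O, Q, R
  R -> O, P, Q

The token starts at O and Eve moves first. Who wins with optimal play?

Track states (vertex, player-to-move).
A0 = {(Q,Eve), (Q,Adam)}
A1: add {(P,Eve), (R,Eve)}.
A2: add {(O,Adam)}.
A3 = A2; e.g. (O,Eve) stays out. (O,Eve) never enters ⇒ Adam avoids the target.

Adam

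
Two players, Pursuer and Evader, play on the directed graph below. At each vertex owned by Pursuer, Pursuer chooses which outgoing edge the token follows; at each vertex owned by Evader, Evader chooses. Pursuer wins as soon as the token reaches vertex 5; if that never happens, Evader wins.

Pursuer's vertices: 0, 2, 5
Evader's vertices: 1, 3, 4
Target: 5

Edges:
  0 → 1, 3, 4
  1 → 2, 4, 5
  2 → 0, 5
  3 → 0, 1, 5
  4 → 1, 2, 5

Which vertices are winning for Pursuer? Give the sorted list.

2, 5

A0 = {5}
A1: add {2} — 2 (Pursuer) has 2→5.
A2 = A1; e.g. 0 (Pursuer) has no edge into A1. Fixed point.
Pursuer's winning region = {2, 5}.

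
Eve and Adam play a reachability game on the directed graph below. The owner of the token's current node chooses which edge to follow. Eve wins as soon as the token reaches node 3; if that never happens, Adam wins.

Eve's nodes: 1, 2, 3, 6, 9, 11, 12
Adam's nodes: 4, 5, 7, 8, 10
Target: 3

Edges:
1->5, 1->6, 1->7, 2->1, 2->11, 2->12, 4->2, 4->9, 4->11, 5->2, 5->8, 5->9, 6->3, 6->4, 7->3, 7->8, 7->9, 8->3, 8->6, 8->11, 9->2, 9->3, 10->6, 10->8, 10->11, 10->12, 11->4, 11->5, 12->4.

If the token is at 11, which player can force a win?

Adam

A0 = {3}
A1: add {6, 9} — 6 (Eve) has 6→3; 9 (Eve) has 9→3.
A2: add {1} — 1 (Eve) has 1→6.
A3: add {2} — 2 (Eve) has 2→1.
A4 = A3; e.g. 4 (Adam) can still go to 11. Fixed point.
11 never enters the attractor, so Adam can avoid the target forever.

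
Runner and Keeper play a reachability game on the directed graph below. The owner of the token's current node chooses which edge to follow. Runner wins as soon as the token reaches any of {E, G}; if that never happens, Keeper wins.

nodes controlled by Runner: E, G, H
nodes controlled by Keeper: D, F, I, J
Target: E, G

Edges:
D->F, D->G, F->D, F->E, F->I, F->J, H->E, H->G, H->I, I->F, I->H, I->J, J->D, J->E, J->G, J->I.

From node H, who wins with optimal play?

A0 = {E, G}
A1: add {H} — H (Runner) has H→E.
A2 = A1; e.g. D (Keeper) can still go to F. Fixed point.
H ∈ A1, so Runner can force the target.

Runner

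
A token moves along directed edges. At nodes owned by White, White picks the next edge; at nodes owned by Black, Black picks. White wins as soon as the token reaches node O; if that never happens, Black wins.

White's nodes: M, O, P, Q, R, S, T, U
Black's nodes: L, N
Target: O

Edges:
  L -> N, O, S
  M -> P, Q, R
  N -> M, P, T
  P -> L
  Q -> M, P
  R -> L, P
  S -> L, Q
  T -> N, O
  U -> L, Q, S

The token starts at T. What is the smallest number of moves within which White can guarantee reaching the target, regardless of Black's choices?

1

A0 = {O}
A1: add {T} — T (White) has T→O.
A2 = A1; e.g. L (Black) can still go to N. Fixed point.
T enters the attractor at level 1, so White can force the target in 1 move from there.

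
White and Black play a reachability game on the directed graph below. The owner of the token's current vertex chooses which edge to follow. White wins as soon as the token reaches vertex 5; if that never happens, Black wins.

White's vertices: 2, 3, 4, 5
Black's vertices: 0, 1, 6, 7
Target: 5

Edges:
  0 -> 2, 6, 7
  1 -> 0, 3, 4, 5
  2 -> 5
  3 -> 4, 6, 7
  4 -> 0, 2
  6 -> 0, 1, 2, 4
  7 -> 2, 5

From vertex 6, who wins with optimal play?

A0 = {5}
A1: add {2} — 2 (White) has 2→5.
A2: add {4, 7} — 4 (White) has 4→2; 7 (Black): all of {2, 5} already in.
A3: add {3} — 3 (White) has 3→4.
A4 = A3; e.g. 0 (Black) can still go to 6. Fixed point.
6 never enters the attractor, so Black can avoid the target forever.

Black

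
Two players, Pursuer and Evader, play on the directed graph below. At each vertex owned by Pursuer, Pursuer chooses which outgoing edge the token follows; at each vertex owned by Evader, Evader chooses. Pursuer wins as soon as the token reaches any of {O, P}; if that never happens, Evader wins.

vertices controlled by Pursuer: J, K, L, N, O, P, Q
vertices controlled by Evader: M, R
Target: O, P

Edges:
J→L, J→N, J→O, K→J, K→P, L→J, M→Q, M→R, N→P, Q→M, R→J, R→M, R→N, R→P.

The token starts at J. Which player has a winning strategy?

Pursuer

A0 = {O, P}
A1: add {J, K, N} — J (Pursuer) has J→O; K (Pursuer) has K→P; N (Pursuer) has N→P.
J ∈ A1, so Pursuer can force the target.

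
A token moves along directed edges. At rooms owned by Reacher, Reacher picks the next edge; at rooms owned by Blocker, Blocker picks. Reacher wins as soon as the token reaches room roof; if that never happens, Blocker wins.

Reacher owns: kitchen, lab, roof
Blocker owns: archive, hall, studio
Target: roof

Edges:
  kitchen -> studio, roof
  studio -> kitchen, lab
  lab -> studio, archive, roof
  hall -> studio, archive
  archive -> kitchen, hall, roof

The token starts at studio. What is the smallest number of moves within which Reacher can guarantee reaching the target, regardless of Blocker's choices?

A0 = {roof}
A1: add {kitchen, lab} — kitchen (Reacher) has kitchen→roof; lab (Reacher) has lab→roof.
A2: add {studio} — studio (Blocker): all of {kitchen, lab} already in.
A3 = A2; e.g. hall (Blocker) can still go to archive. Fixed point.
studio enters the attractor at level 2, so Reacher can force the target in 2 moves from there.

2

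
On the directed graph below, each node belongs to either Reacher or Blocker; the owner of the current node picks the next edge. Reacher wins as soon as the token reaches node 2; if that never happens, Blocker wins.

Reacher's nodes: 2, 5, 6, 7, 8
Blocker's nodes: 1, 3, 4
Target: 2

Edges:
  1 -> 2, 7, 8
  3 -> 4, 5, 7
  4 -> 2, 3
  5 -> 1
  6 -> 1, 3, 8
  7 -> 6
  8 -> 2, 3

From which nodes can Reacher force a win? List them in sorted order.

A0 = {2}
A1: add {8} — 8 (Reacher) has 8→2.
A2: add {6} — 6 (Reacher) has 6→8.
A3: add {7} — 7 (Reacher) has 7→6.
A4: add {1} — 1 (Blocker): all of {2, 7, 8} already in.
A5: add {5} — 5 (Reacher) has 5→1.
A6 = A5; e.g. 3 (Blocker) can still go to 4. Fixed point.
Reacher's winning region = {1, 2, 5, 6, 7, 8}.

1, 2, 5, 6, 7, 8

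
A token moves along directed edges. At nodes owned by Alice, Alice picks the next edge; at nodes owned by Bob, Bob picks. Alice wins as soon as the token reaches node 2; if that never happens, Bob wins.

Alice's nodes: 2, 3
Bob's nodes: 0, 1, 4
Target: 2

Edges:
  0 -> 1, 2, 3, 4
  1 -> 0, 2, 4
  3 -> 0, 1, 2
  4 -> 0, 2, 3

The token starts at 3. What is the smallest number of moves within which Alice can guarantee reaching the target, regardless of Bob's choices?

A0 = {2}
A1: add {3} — 3 (Alice) has 3→2.
A2 = A1; e.g. 0 (Bob) can still go to 1. Fixed point.
3 enters the attractor at level 1, so Alice can force the target in 1 move from there.

1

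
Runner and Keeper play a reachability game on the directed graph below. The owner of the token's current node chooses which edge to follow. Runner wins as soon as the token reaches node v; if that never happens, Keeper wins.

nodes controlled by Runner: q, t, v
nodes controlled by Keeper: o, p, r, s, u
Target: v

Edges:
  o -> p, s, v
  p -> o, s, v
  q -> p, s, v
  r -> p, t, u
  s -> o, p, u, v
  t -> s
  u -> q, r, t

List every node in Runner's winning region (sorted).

q, v

A0 = {v}
A1: add {q} — q (Runner) has q→v.
A2 = A1; e.g. o (Keeper) can still go to p. Fixed point.
Runner's winning region = {q, v}.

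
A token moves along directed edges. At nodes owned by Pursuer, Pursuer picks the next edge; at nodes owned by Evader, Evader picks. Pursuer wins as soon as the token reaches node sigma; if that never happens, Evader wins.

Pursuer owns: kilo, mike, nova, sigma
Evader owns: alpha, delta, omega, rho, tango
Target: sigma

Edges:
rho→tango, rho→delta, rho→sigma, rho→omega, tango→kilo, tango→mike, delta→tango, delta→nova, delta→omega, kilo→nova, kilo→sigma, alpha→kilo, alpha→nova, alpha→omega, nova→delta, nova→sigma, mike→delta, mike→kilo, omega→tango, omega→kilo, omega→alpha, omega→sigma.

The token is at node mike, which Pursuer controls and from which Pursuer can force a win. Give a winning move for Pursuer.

A0 = {sigma}
A1: add {kilo, nova} — kilo (Pursuer) has kilo→sigma; nova (Pursuer) has nova→sigma.
A2: add {mike} — mike (Pursuer) has mike→kilo.
A3: add {tango} — tango (Evader): all of {kilo, mike} already in.
A4 = A3; e.g. rho (Evader) can still go to delta. Fixed point.
From mike, successor kilo is in the attractor (rank 1); the other successor delta is not.

kilo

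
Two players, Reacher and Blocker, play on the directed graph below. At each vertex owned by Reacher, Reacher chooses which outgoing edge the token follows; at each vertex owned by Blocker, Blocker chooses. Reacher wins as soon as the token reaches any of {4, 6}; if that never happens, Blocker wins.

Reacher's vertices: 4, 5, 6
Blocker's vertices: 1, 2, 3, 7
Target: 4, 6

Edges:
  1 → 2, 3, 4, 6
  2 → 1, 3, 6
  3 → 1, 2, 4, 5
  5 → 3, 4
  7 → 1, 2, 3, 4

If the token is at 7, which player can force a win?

Blocker

A0 = {4, 6}
A1: add {5} — 5 (Reacher) has 5→4.
A2 = A1; e.g. 1 (Blocker) can still go to 2. Fixed point.
7 never enters the attractor, so Blocker can avoid the target forever.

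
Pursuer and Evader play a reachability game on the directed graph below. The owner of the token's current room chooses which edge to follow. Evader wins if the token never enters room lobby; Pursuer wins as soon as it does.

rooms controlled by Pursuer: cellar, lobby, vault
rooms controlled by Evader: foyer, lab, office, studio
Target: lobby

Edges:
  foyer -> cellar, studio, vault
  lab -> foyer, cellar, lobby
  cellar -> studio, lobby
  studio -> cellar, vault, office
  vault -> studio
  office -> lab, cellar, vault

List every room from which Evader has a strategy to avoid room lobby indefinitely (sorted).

foyer, lab, office, studio, vault

A0 = {lobby}
A1: add {cellar} — cellar (Pursuer) has cellar→lobby.
A2 = A1; e.g. foyer (Evader) can still go to studio. Fixed point.
Pursuer's attractor = {cellar, lobby}; Evader avoids the target exactly from the complement.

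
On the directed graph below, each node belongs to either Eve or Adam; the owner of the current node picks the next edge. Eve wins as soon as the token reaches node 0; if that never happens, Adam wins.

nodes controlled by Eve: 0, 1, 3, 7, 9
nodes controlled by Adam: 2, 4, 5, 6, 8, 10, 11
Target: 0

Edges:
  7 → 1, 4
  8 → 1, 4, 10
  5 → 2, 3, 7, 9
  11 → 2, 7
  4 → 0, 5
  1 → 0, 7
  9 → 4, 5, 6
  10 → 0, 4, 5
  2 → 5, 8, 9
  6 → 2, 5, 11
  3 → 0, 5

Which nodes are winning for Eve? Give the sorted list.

0, 1, 3, 7

A0 = {0}
A1: add {1, 3} — 1 (Eve) has 1→0; 3 (Eve) has 3→0.
A2: add {7} — 7 (Eve) has 7→1.
A3 = A2; e.g. 2 (Adam) can still go to 5. Fixed point.
Eve's winning region = {0, 1, 3, 7}.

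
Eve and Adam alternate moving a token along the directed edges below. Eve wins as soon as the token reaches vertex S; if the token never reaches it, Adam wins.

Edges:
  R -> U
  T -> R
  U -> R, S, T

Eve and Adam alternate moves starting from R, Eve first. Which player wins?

Adam

Track states (vertex, player-to-move).
A0 = {(S,Eve), (S,Adam)}
A1: add {(U,Eve)}.
A2: add {(R,Adam)}.
A3: add {(T,Eve)}.
A4 = A3; e.g. (R,Eve) stays out. (R,Eve) never enters ⇒ Adam avoids the target.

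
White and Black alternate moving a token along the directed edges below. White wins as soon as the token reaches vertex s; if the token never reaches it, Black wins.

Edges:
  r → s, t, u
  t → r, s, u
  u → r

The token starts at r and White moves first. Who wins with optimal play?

White

Track states (vertex, player-to-move).
A0 = {(s,White), (s,Black)}
A1: add {(r,White), (t,White)}.
(r,White) ∈ A1 ⇒ White forces the target.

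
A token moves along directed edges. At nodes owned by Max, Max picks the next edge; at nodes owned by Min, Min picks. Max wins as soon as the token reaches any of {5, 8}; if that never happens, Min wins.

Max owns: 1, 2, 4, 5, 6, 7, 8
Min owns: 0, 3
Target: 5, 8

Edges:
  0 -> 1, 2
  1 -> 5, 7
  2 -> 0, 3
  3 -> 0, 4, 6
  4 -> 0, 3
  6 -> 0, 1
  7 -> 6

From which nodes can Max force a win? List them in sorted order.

1, 5, 6, 7, 8

A0 = {5, 8}
A1: add {1} — 1 (Max) has 1→5.
A2: add {6} — 6 (Max) has 6→1.
A3: add {7} — 7 (Max) has 7→6.
A4 = A3; e.g. 0 (Min) can still go to 2. Fixed point.
Max's winning region = {1, 5, 6, 7, 8}.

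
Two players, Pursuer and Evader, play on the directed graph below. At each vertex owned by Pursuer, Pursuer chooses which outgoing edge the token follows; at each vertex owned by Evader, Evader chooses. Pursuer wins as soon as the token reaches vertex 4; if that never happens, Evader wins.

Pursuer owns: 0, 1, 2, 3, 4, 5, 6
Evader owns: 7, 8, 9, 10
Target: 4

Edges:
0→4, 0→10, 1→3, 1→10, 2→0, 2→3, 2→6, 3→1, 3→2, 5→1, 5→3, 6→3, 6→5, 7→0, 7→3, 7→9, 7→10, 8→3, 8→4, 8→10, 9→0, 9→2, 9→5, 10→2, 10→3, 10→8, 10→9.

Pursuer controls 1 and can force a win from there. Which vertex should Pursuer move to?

A0 = {4}
A1: add {0} — 0 (Pursuer) has 0→4.
A2: add {2} — 2 (Pursuer) has 2→0.
A3: add {3} — 3 (Pursuer) has 3→2.
A4: add {1, 5, 6} — 1 (Pursuer) has 1→3; 5 (Pursuer) has 5→3; 6 (Pursuer) has 6→3.
A5: add {9} — 9 (Evader): all of {0, 2, 5} already in.
A6 = A5; e.g. 7 (Evader) can still go to 10. Fixed point.
From 1, successor 3 is in the attractor (rank 3); the other successor 10 is not.

3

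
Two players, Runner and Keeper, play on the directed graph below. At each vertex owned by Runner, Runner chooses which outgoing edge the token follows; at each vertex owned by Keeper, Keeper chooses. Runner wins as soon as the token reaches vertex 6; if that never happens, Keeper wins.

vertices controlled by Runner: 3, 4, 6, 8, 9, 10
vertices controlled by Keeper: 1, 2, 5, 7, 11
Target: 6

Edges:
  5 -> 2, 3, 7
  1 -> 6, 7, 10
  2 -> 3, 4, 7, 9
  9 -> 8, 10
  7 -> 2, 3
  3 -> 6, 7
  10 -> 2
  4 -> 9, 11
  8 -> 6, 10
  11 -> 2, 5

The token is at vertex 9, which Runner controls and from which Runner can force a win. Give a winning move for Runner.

8

A0 = {6}
A1: add {3, 8} — 3 (Runner) has 3→6; 8 (Runner) has 8→6.
A2: add {9} — 9 (Runner) has 9→8.
A3: add {4} — 4 (Runner) has 4→9.
A4 = A3; e.g. 1 (Keeper) can still go to 7. Fixed point.
From 9, successor 8 is in the attractor (rank 1); the other successor 10 is not.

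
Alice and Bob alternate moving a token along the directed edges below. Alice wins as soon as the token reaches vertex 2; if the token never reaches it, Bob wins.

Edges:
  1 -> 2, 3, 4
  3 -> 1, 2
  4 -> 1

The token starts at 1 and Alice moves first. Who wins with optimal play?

Alice

Track states (vertex, player-to-move).
A0 = {(2,Alice), (2,Bob)}
A1: add {(1,Alice), (3,Alice)}.
(1,Alice) ∈ A1 ⇒ Alice forces the target.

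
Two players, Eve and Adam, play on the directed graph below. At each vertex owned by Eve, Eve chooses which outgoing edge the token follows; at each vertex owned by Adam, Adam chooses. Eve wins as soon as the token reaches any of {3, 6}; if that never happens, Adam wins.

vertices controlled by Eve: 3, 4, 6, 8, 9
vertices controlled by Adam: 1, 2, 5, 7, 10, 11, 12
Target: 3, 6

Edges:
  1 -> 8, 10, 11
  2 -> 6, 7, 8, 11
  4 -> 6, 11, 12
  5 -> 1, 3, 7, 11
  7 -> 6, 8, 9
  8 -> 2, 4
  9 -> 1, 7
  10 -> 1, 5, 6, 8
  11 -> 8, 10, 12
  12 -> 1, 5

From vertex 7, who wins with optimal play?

A0 = {3, 6}
A1: add {4} — 4 (Eve) has 4→6.
A2: add {8} — 8 (Eve) has 8→4.
A3 = A2; e.g. 1 (Adam) can still go to 10. Fixed point.
7 never enters the attractor, so Adam can avoid the target forever.

Adam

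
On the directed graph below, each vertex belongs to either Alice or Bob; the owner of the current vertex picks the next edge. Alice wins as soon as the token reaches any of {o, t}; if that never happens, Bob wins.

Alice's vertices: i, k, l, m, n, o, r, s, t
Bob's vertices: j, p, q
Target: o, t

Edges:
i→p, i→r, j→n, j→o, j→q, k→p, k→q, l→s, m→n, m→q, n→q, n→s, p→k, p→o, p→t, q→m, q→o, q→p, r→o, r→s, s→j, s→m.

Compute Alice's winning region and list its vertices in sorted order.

A0 = {o, t}
A1: add {r} — r (Alice) has r→o.
A2: add {i} — i (Alice) has i→r.
A3 = A2; e.g. j (Bob) can still go to n. Fixed point.
Alice's winning region = {i, o, r, t}.

i, o, r, t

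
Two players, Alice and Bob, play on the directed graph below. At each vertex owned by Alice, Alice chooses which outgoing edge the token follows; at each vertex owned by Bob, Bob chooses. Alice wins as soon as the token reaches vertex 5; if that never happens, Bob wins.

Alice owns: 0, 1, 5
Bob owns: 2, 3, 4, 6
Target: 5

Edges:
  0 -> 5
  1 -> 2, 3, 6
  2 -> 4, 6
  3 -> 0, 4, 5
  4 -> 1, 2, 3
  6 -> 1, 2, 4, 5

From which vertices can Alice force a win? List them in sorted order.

0, 5

A0 = {5}
A1: add {0} — 0 (Alice) has 0→5.
A2 = A1; e.g. 1 (Alice) has no edge into A1. Fixed point.
Alice's winning region = {0, 5}.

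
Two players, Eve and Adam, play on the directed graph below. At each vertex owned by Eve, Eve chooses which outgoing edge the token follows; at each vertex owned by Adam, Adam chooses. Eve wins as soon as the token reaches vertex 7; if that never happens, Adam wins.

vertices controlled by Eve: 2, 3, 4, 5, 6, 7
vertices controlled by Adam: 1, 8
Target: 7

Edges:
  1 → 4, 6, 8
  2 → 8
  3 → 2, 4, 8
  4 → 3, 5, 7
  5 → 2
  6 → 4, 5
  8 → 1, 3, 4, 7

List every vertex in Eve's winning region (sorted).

3, 4, 6, 7

A0 = {7}
A1: add {4} — 4 (Eve) has 4→7.
A2: add {3, 6} — 3 (Eve) has 3→4; 6 (Eve) has 6→4.
A3 = A2; e.g. 1 (Adam) can still go to 8. Fixed point.
Eve's winning region = {3, 4, 6, 7}.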